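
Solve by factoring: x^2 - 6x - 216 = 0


We need two numbers that multiply to -216 and add to -6.
Those numbers are 12 and -18 (since 12 * (-18) = -216 and 12 + (-18) = -6).
So x^2 - 6x - 216 = (x + 12)(x - 18) = 0
Setting each factor to zero: x = -12 or x = 18

x = -12, x = 18


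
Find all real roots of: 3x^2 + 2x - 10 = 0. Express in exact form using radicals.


Using the quadratic formula: x = (-b ± sqrt(b^2 - 4ac)) / (2a)
Here a = 3, b = 2, c = -10
Discriminant = b^2 - 4ac = 2^2 - 4(3)(-10) = 4 + 120 = 124
Since discriminant = 124 > 0, there are two real roots.
x = (-2 ± 2*sqrt(31)) / 6
Simplifying: x = (-1 ± sqrt(31)) / 3
Numerically: x ≈ 1.5226 or x ≈ -2.1893

x = (-1 + sqrt(31)) / 3 or x = (-1 - sqrt(31)) / 3


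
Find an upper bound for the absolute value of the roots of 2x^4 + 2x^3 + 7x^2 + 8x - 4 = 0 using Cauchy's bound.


Cauchy's bound: all roots r satisfy |r| <= 1 + max(|a_i/a_n|) for i = 0,...,n-1
where a_n is the leading coefficient.

Coefficients: [2, 2, 7, 8, -4]
Leading coefficient a_n = 2
Ratios |a_i/a_n|: 1, 7/2, 4, 2
Maximum ratio: 4
Cauchy's bound: |r| <= 1 + 4 = 5

Upper bound = 5


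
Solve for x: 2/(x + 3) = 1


Multiply both sides by (x + 3): 2 = 1(x + 3)
Distribute: 2 = x + 3
x = 2 - 3 = -1
x = -1

x = -1


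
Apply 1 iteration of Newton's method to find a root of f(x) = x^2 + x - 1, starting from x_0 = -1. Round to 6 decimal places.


Newton's method: x_(n+1) = x_n - f(x_n)/f'(x_n)
f(x) = x^2 + x - 1
f'(x) = 2x + 1

Iteration 1:
  f(-1.000000) = -1.000000
  f'(-1.000000) = -1.000000
  x_1 = -1.000000 - (-1.000000)/(-1.000000) = -2.000000

x_1 = -2.000000


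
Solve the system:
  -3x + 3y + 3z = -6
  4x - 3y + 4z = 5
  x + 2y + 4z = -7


Using Cramer's rule. Expand each determinant along the first row.
D  = (-3)*[(-3)*4 - 4*2] - 3*[4*4 - 4*1] + 3*[4*2 - (-3)*1]
  = (-3)*(-20) - 3*(12) + 3*(11) = 57
Dx = (-6)*[(-3)*4 - 4*2] - 3*[5*4 - 4*(-7)] + 3*[5*2 - (-3)*(-7)]
  = (-6)*(-20) - 3*(48) + 3*(-11) = -57
Dy = (-3)*[5*4 - 4*(-7)] - (-6)*[4*4 - 4*1] + 3*[4*(-7) - 5*1]
  = (-3)*(48) - (-6)*(12) + 3*(-33) = -171
Dz = (-3)*[(-3)*(-7) - 5*2] - 3*[4*(-7) - 5*1] + (-6)*[4*2 - (-3)*1]
  = (-3)*(11) - 3*(-33) + (-6)*(11) = 0
x = Dx/D = -57/57 = -1, y = Dy/D = -171/57 = -3, z = Dz/D = 0/57 = 0
Check eq1: (-3)(-1) + (3)(-3) + (3)(0) = -6 = -6 ✓
Check eq2: (4)(-1) + (-3)(-3) + (4)(0) = 5 = 5 ✓
Check eq3: (1)(-1) + (2)(-3) + (4)(0) = -7 = -7 ✓

x = -1, y = -3, z = 0


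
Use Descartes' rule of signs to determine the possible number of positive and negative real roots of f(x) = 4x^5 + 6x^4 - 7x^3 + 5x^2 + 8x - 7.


Descartes' rule of signs:

For positive roots, count sign changes in f(x) = 4x^5 + 6x^4 - 7x^3 + 5x^2 + 8x - 7:
Signs of coefficients: +, +, -, +, +, -
Number of sign changes: 3
Possible positive real roots: 3, 1

For negative roots, examine f(-x) = -4x^5 + 6x^4 + 7x^3 + 5x^2 - 8x - 7:
Signs of coefficients: -, +, +, +, -, -
Number of sign changes: 2
Possible negative real roots: 2, 0

Positive roots: 3 or 1; Negative roots: 2 or 0


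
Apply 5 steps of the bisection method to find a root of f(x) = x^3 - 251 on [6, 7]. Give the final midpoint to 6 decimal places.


f(x) = x^3 - 251
f(6) = -35 < 0
f(7) = 92 > 0

Step 1: midpoint = (6.000000 + 7.000000)/2 = 6.500000
  f(6.500000) = 23.625000
  f(mid) > 0, so root is in [6.000000, 6.500000]

Step 2: midpoint = (6.000000 + 6.500000)/2 = 6.250000
  f(6.250000) = -6.859375
  f(mid) < 0, so root is in [6.250000, 6.500000]

Step 3: midpoint = (6.250000 + 6.500000)/2 = 6.375000
  f(6.375000) = 8.083984
  f(mid) > 0, so root is in [6.250000, 6.375000]

Step 4: midpoint = (6.250000 + 6.375000)/2 = 6.312500
  f(6.312500) = 0.538330
  f(mid) > 0, so root is in [6.250000, 6.312500]

Step 5: midpoint = (6.250000 + 6.312500)/2 = 6.281250
  f(6.281250) = -3.178925
  f(mid) < 0, so root is in [6.281250, 6.312500]

midpoint = 6.281250


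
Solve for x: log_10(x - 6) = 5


Convert to exponential form: x - 6 = 10^5 = 100000
x = 100000 + 6 = 100006
Check: log_10(100006 - 6) = log_10(100000) = log_10(100000) = 5 ✓

x = 100006


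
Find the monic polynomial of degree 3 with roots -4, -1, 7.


A monic polynomial with roots -4, -1, 7 is:
p(x) = (x + 4)(x + 1)(x - 7)
After multiplying by (x + 4): x + 4
After multiplying by (x + 1): x^2 + 5x + 4
After multiplying by (x - 7): x^3 - 2x^2 - 31x - 28

x^3 - 2x^2 - 31x - 28


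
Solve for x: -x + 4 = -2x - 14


Starting with: -x + 4 = -2x - 14
Move all x terms to left: (-1 + 2)x = -14 - 4
Simplify: x = -18
Divide both sides by 1: x = -18

x = -18


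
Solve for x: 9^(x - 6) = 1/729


Express both sides with the same base.
1/729 = 9^(-3)
Since the bases match, equate exponents: x - 6 = -3
So x = -3 - (-6) = 3

x = 3


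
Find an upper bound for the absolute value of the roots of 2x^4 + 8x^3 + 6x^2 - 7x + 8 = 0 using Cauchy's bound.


Cauchy's bound: all roots r satisfy |r| <= 1 + max(|a_i/a_n|) for i = 0,...,n-1
where a_n is the leading coefficient.

Coefficients: [2, 8, 6, -7, 8]
Leading coefficient a_n = 2
Ratios |a_i/a_n|: 4, 3, 7/2, 4
Maximum ratio: 4
Cauchy's bound: |r| <= 1 + 4 = 5

Upper bound = 5


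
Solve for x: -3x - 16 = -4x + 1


Starting with: -3x - 16 = -4x + 1
Move all x terms to left: (-3 + 4)x = 1 + 16
Simplify: x = 17
Divide both sides by 1: x = 17

x = 17


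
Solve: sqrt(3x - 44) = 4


Square both sides: 3x - 44 = 4^2 = 16
3x = 16 + 44 = 60
x = 20
Check: sqrt(3*20 - 44) = sqrt(16) = 4 ✓

x = 20


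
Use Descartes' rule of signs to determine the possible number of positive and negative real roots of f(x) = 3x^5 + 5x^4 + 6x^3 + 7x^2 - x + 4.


Descartes' rule of signs:

For positive roots, count sign changes in f(x) = 3x^5 + 5x^4 + 6x^3 + 7x^2 - x + 4:
Signs of coefficients: +, +, +, +, -, +
Number of sign changes: 2
Possible positive real roots: 2, 0

For negative roots, examine f(-x) = -3x^5 + 5x^4 - 6x^3 + 7x^2 + x + 4:
Signs of coefficients: -, +, -, +, +, +
Number of sign changes: 3
Possible negative real roots: 3, 1

Positive roots: 2 or 0; Negative roots: 3 or 1


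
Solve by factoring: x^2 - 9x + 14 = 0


We need two numbers that multiply to 14 and add to -9.
Those numbers are -7 and -2 (since (-7) * (-2) = 14 and (-7) + (-2) = -9).
So x^2 - 9x + 14 = (x - 7)(x - 2) = 0
Setting each factor to zero: x = 7 or x = 2

x = 2, x = 7


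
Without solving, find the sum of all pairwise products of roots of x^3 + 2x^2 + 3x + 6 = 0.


By Vieta's formulas for x^3 + bx^2 + cx + d = 0:
  r1 + r2 + r3 = -b/a = -2
  r1*r2 + r1*r3 + r2*r3 = c/a = 3
  r1*r2*r3 = -d/a = -6


Sum of pairwise products = 3


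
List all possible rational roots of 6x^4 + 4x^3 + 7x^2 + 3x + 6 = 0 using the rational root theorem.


Rational root theorem: possible roots are ±p/q where:
  p divides the constant term (6): p ∈ {1, 2, 3, 6}
  q divides the leading coefficient (6): q ∈ {1, 2, 3, 6}

All possible rational roots: -6, -3, -2, -3/2, -1, -2/3, -1/2, -1/3, -1/6, 1/6, 1/3, 1/2, 2/3, 1, 3/2, 2, 3, 6

-6, -3, -2, -3/2, -1, -2/3, -1/2, -1/3, -1/6, 1/6, 1/3, 1/2, 2/3, 1, 3/2, 2, 3, 6


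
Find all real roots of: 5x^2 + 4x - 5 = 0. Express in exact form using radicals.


Using the quadratic formula: x = (-b ± sqrt(b^2 - 4ac)) / (2a)
Here a = 5, b = 4, c = -5
Discriminant = b^2 - 4ac = 4^2 - 4(5)(-5) = 16 + 100 = 116
Since discriminant = 116 > 0, there are two real roots.
x = (-4 ± 2*sqrt(29)) / 10
Simplifying: x = (-2 ± sqrt(29)) / 5
Numerically: x ≈ 0.6770 or x ≈ -1.4770

x = (-2 + sqrt(29)) / 5 or x = (-2 - sqrt(29)) / 5


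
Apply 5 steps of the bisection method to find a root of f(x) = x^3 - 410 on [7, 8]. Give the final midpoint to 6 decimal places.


f(x) = x^3 - 410
f(7) = -67 < 0
f(8) = 102 > 0

Step 1: midpoint = (7.000000 + 8.000000)/2 = 7.500000
  f(7.500000) = 11.875000
  f(mid) > 0, so root is in [7.000000, 7.500000]

Step 2: midpoint = (7.000000 + 7.500000)/2 = 7.250000
  f(7.250000) = -28.921875
  f(mid) < 0, so root is in [7.250000, 7.500000]

Step 3: midpoint = (7.250000 + 7.500000)/2 = 7.375000
  f(7.375000) = -8.869141
  f(mid) < 0, so root is in [7.375000, 7.500000]

Step 4: midpoint = (7.375000 + 7.500000)/2 = 7.437500
  f(7.437500) = 1.415771
  f(mid) > 0, so root is in [7.375000, 7.437500]

Step 5: midpoint = (7.375000 + 7.437500)/2 = 7.406250
  f(7.406250) = -3.748383
  f(mid) < 0, so root is in [7.406250, 7.437500]

midpoint = 7.406250


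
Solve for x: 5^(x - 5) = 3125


Express both sides with the same base.
3125 = 5^5
Since the bases match, equate exponents: x - 5 = 5
So x = 5 - (-5) = 10

x = 10


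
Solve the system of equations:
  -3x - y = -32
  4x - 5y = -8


Using Cramer's rule:
Determinant D = (-3)(-5) - (4)(-1) = 15 + 4 = 19
Dx = (-32)(-5) - (-8)(-1) = 160 - 8 = 152
Dy = (-3)(-8) - (4)(-32) = 24 + 128 = 152
x = Dx/D = 152/19 = 8
y = Dy/D = 152/19 = 8

x = 8, y = 8


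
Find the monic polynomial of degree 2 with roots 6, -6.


A monic polynomial with roots 6, -6 is:
p(x) = (x - 6)(x + 6)
After multiplying by (x - 6): x - 6
After multiplying by (x + 6): x^2 - 36

x^2 - 36


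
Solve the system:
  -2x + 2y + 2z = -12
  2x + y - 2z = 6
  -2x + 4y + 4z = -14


Using Cramer's rule. Expand each determinant along the first row.
D  = (-2)*[1*4 - (-2)*4] - 2*[2*4 - (-2)*(-2)] + 2*[2*4 - 1*(-2)]
  = (-2)*(12) - 2*(4) + 2*(10) = -12
Dx = (-12)*[1*4 - (-2)*4] - 2*[6*4 - (-2)*(-14)] + 2*[6*4 - 1*(-14)]
  = (-12)*(12) - 2*(-4) + 2*(38) = -60
Dy = (-2)*[6*4 - (-2)*(-14)] - (-12)*[2*4 - (-2)*(-2)] + 2*[2*(-14) - 6*(-2)]
  = (-2)*(-4) - (-12)*(4) + 2*(-16) = 24
Dz = (-2)*[1*(-14) - 6*4] - 2*[2*(-14) - 6*(-2)] + (-12)*[2*4 - 1*(-2)]
  = (-2)*(-38) - 2*(-16) + (-12)*(10) = -12
x = Dx/D = -60/-12 = 5, y = Dy/D = 24/-12 = -2, z = Dz/D = -12/-12 = 1
Check eq1: (-2)(5) + (2)(-2) + (2)(1) = -12 = -12 ✓
Check eq2: (2)(5) + (1)(-2) + (-2)(1) = 6 = 6 ✓
Check eq3: (-2)(5) + (4)(-2) + (4)(1) = -14 = -14 ✓

x = 5, y = -2, z = 1


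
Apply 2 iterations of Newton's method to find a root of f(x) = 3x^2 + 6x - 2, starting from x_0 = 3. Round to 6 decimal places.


Newton's method: x_(n+1) = x_n - f(x_n)/f'(x_n)
f(x) = 3x^2 + 6x - 2
f'(x) = 6x + 6

Iteration 1:
  f(3.000000) = 43.000000
  f'(3.000000) = 24.000000
  x_1 = 3.000000 - (43.000000)/(24.000000) = 1.208333

Iteration 2:
  f(1.208333) = 9.630208
  f'(1.208333) = 13.250000
  x_2 = 1.208333 - (9.630208)/(13.250000) = 0.481525

x_2 = 0.481525


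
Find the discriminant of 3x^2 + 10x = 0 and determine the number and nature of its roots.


For ax^2 + bx + c = 0, discriminant D = b^2 - 4ac
Here a = 3, b = 10, c = 0
D = (10)^2 - 4(3)(0) = 100 - 0 = 100

D = 100 > 0 and is a perfect square (sqrt = 10)
The equation has 2 distinct real rational roots.

Discriminant = 100, 2 distinct real rational roots


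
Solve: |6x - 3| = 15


An absolute value equation |expr| = 15 gives two cases:
Case 1: 6x - 3 = 15
  6x = 18, so x = 3
Case 2: 6x - 3 = -15
  6x = -12, so x = -2

x = -2, x = 3


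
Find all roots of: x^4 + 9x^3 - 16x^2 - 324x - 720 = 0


Let p(x) = x^4 + 9x^3 - 16x^2 - 324x - 720. By the rational root theorem (leading coefficient 1), any rational root is an integer divisor of 720: try ±1, ±2, ... in turn.
Test x = 1: value = -1050 ≠ 0.
Test x = -1: value = -420 ≠ 0.
Test x = 2: value = -1344 ≠ 0.
Test x = -2: value = -192 ≠ 0.
Test x = 3: value = -1512 ≠ 0.
Test x = -3: value = -54 ≠ 0.
Test x = 4: value = -1440 ≠ 0.
Test x = -4: value = 0 ✓, so (x + 4) is a factor.
Synthetic division by (x + 4): bring down 1; 1(-4) + 9 = 5; 5(-4) - 16 = -36; (-36)(-4) - 324 = -180; (-180)(-4) - 720 = 0 → quotient x^3 + 5x^2 - 36x - 180, remainder 0.
Continue with the quotient x^3 + 5x^2 - 36x - 180 (candidates must divide 180; re-test x = -4 first in case it repeats).
Test x = -4: value = -20 ≠ 0.
Test x = 5: value = -110 ≠ 0.
Test x = -5: value = 0 ✓, so (x + 5) is a factor.
Synthetic division by (x + 5): bring down 1; 1(-5) + 5 = 0; 0(-5) - 36 = -36; (-36)(-5) - 180 = 0 → quotient x^2 - 36, remainder 0.
Solve the quadratic x^2 - 36 = 0: discriminant = 0^2 - 4(1)(-36) = 0 + 144 = 144.
sqrt(144) = 12, so x = (0 ± 12)/2: x = 6 or x = -6.
Collecting all roots found:

x = -6, x = -5, x = -4, x = 6


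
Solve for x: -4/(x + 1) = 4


Multiply both sides by (x + 1): -4 = 4(x + 1)
Distribute: -4 = 4x + 4
4x = -4 - 4 = -8
x = -2

x = -2


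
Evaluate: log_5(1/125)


We need the exponent such that 5^? = 1/125
5^(-3) = 1/5^3 = 1/125
Therefore log_5(1/125) = -3

-3


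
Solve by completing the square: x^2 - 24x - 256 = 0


Start: x^2 - 24x - 256 = 0
Move constant: x^2 - 24x = 256
Half of -24 is -12, squared is 144
Add 144 to both sides: x^2 - 24x + 144 = 400
(x - 12)^2 = 400
x - 12 = ±20
x = 12 + 20 = 32 or x = 12 - 20 = -8

x = -8, x = 32


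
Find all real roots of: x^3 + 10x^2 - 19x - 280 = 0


Let p(x) = x^3 + 10x^2 - 19x - 280. By the rational root theorem (leading coefficient 1), any rational root is an integer divisor of 280: try ±1, ±2, ... in turn.
Test x = 1: value = -288 ≠ 0.
Test x = -1: value = -252 ≠ 0.
Test x = 2: value = -270 ≠ 0.
Test x = -2: value = -210 ≠ 0.
Test x = 4: value = -132 ≠ 0.
Test x = -4: value = -108 ≠ 0.
Test x = 5: value = 0 ✓, so (x - 5) is a factor.
Synthetic division by (x - 5): bring down 1; 1(5) + 10 = 15; 15(5) - 19 = 56; 56(5) - 280 = 0 → quotient x^2 + 15x + 56, remainder 0.
Solve the quadratic x^2 + 15x + 56 = 0: discriminant = 15^2 - 4(1)(56) = 225 - 224 = 1.
sqrt(1) = 1, so x = (-15 ± 1)/2: x = -7 or x = -8.

x = -8, x = -7, x = 5


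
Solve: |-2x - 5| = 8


An absolute value equation |expr| = 8 gives two cases:
Case 1: -2x - 5 = 8
  -2x = 13, so x = -13/2
Case 2: -2x - 5 = -8
  -2x = -3, so x = 3/2

x = -13/2, x = 3/2


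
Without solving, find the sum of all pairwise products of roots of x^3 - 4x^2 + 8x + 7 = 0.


By Vieta's formulas for x^3 + bx^2 + cx + d = 0:
  r1 + r2 + r3 = -b/a = 4
  r1*r2 + r1*r3 + r2*r3 = c/a = 8
  r1*r2*r3 = -d/a = -7


Sum of pairwise products = 8


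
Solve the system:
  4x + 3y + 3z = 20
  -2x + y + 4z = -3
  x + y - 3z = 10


Using Cramer's rule. Expand each determinant along the first row.
D  = 4*[1*(-3) - 4*1] - 3*[(-2)*(-3) - 4*1] + 3*[(-2)*1 - 1*1]
  = 4*(-7) - 3*(2) + 3*(-3) = -43
Dx = 20*[1*(-3) - 4*1] - 3*[(-3)*(-3) - 4*10] + 3*[(-3)*1 - 1*10]
  = 20*(-7) - 3*(-31) + 3*(-13) = -86
Dy = 4*[(-3)*(-3) - 4*10] - 20*[(-2)*(-3) - 4*1] + 3*[(-2)*10 - (-3)*1]
  = 4*(-31) - 20*(2) + 3*(-17) = -215
Dz = 4*[1*10 - (-3)*1] - 3*[(-2)*10 - (-3)*1] + 20*[(-2)*1 - 1*1]
  = 4*(13) - 3*(-17) + 20*(-3) = 43
x = Dx/D = -86/-43 = 2, y = Dy/D = -215/-43 = 5, z = Dz/D = 43/-43 = -1
Check eq1: (4)(2) + (3)(5) + (3)(-1) = 20 = 20 ✓
Check eq2: (-2)(2) + (1)(5) + (4)(-1) = -3 = -3 ✓
Check eq3: (1)(2) + (1)(5) + (-3)(-1) = 10 = 10 ✓

x = 2, y = 5, z = -1


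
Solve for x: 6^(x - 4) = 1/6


Express both sides with the same base.
1/6 = 6^(-1)
Since the bases match, equate exponents: x - 4 = -1
So x = -1 - (-4) = 3

x = 3


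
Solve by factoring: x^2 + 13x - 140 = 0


We need two numbers that multiply to -140 and add to 13.
Those numbers are 20 and -7 (since 20 * (-7) = -140 and 20 + (-7) = 13).
So x^2 + 13x - 140 = (x + 20)(x - 7) = 0
Setting each factor to zero: x = -20 or x = 7

x = -20, x = 7


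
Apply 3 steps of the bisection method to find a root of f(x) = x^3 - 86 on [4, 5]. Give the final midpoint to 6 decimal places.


f(x) = x^3 - 86
f(4) = -22 < 0
f(5) = 39 > 0

Step 1: midpoint = (4.000000 + 5.000000)/2 = 4.500000
  f(4.500000) = 5.125000
  f(mid) > 0, so root is in [4.000000, 4.500000]

Step 2: midpoint = (4.000000 + 4.500000)/2 = 4.250000
  f(4.250000) = -9.234375
  f(mid) < 0, so root is in [4.250000, 4.500000]

Step 3: midpoint = (4.250000 + 4.500000)/2 = 4.375000
  f(4.375000) = -2.259766
  f(mid) < 0, so root is in [4.375000, 4.500000]

midpoint = 4.375000


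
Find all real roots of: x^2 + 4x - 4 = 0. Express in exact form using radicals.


Using the quadratic formula: x = (-b ± sqrt(b^2 - 4ac)) / (2a)
Here a = 1, b = 4, c = -4
Discriminant = b^2 - 4ac = 4^2 - 4(1)(-4) = 16 + 16 = 32
Since discriminant = 32 > 0, there are two real roots.
x = (-4 ± 4*sqrt(2)) / 2
Simplifying: x = -2 ± 2*sqrt(2)
Numerically: x ≈ 0.8284 or x ≈ -4.8284

x = -2 + 2*sqrt(2) or x = -2 - 2*sqrt(2)


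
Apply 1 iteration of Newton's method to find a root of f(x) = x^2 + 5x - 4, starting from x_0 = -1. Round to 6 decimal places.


Newton's method: x_(n+1) = x_n - f(x_n)/f'(x_n)
f(x) = x^2 + 5x - 4
f'(x) = 2x + 5

Iteration 1:
  f(-1.000000) = -8.000000
  f'(-1.000000) = 3.000000
  x_1 = -1.000000 - (-8.000000)/(3.000000) = 1.666667

x_1 = 1.666667


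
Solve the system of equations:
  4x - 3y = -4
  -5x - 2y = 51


Using Cramer's rule:
Determinant D = (4)(-2) - (-5)(-3) = -8 - 15 = -23
Dx = (-4)(-2) - (51)(-3) = 8 + 153 = 161
Dy = (4)(51) - (-5)(-4) = 204 - 20 = 184
x = Dx/D = 161/-23 = -7
y = Dy/D = 184/-23 = -8

x = -7, y = -8


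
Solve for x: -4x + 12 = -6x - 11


Starting with: -4x + 12 = -6x - 11
Move all x terms to left: (-4 + 6)x = -11 - 12
Simplify: 2x = -23
Divide both sides by 2: x = -23/2

x = -23/2


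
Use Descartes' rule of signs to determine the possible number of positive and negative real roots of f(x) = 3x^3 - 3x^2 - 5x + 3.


Descartes' rule of signs:

For positive roots, count sign changes in f(x) = 3x^3 - 3x^2 - 5x + 3:
Signs of coefficients: +, -, -, +
Number of sign changes: 2
Possible positive real roots: 2, 0

For negative roots, examine f(-x) = -3x^3 - 3x^2 + 5x + 3:
Signs of coefficients: -, -, +, +
Number of sign changes: 1
Possible negative real roots: 1

Positive roots: 2 or 0; Negative roots: 1


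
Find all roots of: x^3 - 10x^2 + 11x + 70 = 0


Let p(x) = x^3 - 10x^2 + 11x + 70. By the rational root theorem (leading coefficient 1), any rational root is an integer divisor of 70: try ±1, ±2, ... in turn.
Test x = 1: value = 72 ≠ 0.
Test x = -1: value = 48 ≠ 0.
Test x = 2: value = 60 ≠ 0.
Test x = -2: value = 0 ✓, so (x + 2) is a factor.
Synthetic division by (x + 2): bring down 1; 1(-2) - 10 = -12; (-12)(-2) + 11 = 35; 35(-2) + 70 = 0 → quotient x^2 - 12x + 35, remainder 0.
Solve the quadratic x^2 - 12x + 35 = 0: discriminant = (-12)^2 - 4(1)(35) = 144 - 140 = 4.
sqrt(4) = 2, so x = (12 ± 2)/2: x = 7 or x = 5.
Collecting all roots found:

x = -2, x = 5, x = 7


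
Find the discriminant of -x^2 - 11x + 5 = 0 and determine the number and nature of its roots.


For ax^2 + bx + c = 0, discriminant D = b^2 - 4ac
Here a = -1, b = -11, c = 5
D = (-11)^2 - 4(-1)(5) = 121 + 20 = 141

D = 141 > 0 but not a perfect square
The equation has 2 distinct real irrational roots.

Discriminant = 141, 2 distinct real irrational roots


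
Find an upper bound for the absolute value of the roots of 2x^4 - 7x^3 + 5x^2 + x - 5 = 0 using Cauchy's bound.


Cauchy's bound: all roots r satisfy |r| <= 1 + max(|a_i/a_n|) for i = 0,...,n-1
where a_n is the leading coefficient.

Coefficients: [2, -7, 5, 1, -5]
Leading coefficient a_n = 2
Ratios |a_i/a_n|: 7/2, 5/2, 1/2, 5/2
Maximum ratio: 7/2
Cauchy's bound: |r| <= 1 + 7/2 = 9/2

Upper bound = 9/2


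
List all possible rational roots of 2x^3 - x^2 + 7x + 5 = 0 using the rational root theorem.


Rational root theorem: possible roots are ±p/q where:
  p divides the constant term (5): p ∈ {1, 5}
  q divides the leading coefficient (2): q ∈ {1, 2}

All possible rational roots: -5, -5/2, -1, -1/2, 1/2, 1, 5/2, 5

-5, -5/2, -1, -1/2, 1/2, 1, 5/2, 5


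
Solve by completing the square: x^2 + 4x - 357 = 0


Start: x^2 + 4x - 357 = 0
Move constant: x^2 + 4x = 357
Half of 4 is 2, squared is 4
Add 4 to both sides: x^2 + 4x + 4 = 361
(x + 2)^2 = 361
x + 2 = ±19
x = -2 + 19 = 17 or x = -2 - 19 = -21

x = -21, x = 17


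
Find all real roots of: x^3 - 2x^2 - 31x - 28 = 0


Let p(x) = x^3 - 2x^2 - 31x - 28. By the rational root theorem (leading coefficient 1), any rational root is an integer divisor of 28: try ±1, ±2, ... in turn.
Test x = 1: value = -60 ≠ 0.
Test x = -1: value = 0 ✓, so (x + 1) is a factor.
Synthetic division by (x + 1): bring down 1; 1(-1) - 2 = -3; (-3)(-1) - 31 = -28; (-28)(-1) - 28 = 0 → quotient x^2 - 3x - 28, remainder 0.
Solve the quadratic x^2 - 3x - 28 = 0: discriminant = (-3)^2 - 4(1)(-28) = 9 + 112 = 121.
sqrt(121) = 11, so x = (3 ± 11)/2: x = 7 or x = -4.

x = -4, x = -1, x = 7


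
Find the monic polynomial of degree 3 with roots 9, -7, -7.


A monic polynomial with roots 9, -7, -7 is:
p(x) = (x - 9)(x + 7)(x + 7)
After multiplying by (x - 9): x - 9
After multiplying by (x + 7): x^2 - 2x - 63
After multiplying by (x + 7): x^3 + 5x^2 - 77x - 441

x^3 + 5x^2 - 77x - 441


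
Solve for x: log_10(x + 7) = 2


Convert to exponential form: x + 7 = 10^2 = 100
x = 100 - 7 = 93
Check: log_10(93 + 7) = log_10(100) = log_10(100) = 2 ✓

x = 93


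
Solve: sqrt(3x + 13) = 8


Square both sides: 3x + 13 = 8^2 = 64
3x = 64 - 13 = 51
x = 17
Check: sqrt(3*17 + 13) = sqrt(64) = 8 ✓

x = 17


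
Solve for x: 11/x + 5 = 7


Subtract 5 from both sides: 11/x = 2
Multiply both sides by x: 11 = 2 * x
Divide by 2: x = 11/2

x = 11/2


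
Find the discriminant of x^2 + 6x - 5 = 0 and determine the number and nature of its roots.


For ax^2 + bx + c = 0, discriminant D = b^2 - 4ac
Here a = 1, b = 6, c = -5
D = (6)^2 - 4(1)(-5) = 36 + 20 = 56

D = 56 > 0 but not a perfect square
The equation has 2 distinct real irrational roots.

Discriminant = 56, 2 distinct real irrational roots


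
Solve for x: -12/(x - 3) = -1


Multiply both sides by (x - 3): -12 = -1(x - 3)
Distribute: -12 = -x + 3
-x = -12 - 3 = -15
x = 15

x = 15


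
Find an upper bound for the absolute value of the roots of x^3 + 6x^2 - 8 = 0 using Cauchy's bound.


Cauchy's bound: all roots r satisfy |r| <= 1 + max(|a_i/a_n|) for i = 0,...,n-1
where a_n is the leading coefficient.

Coefficients: [1, 6, 0, -8]
Leading coefficient a_n = 1
Ratios |a_i/a_n|: 6, 0, 8
Maximum ratio: 8
Cauchy's bound: |r| <= 1 + 8 = 9

Upper bound = 9


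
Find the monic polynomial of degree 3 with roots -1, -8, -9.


A monic polynomial with roots -1, -8, -9 is:
p(x) = (x + 1)(x + 8)(x + 9)
After multiplying by (x + 1): x + 1
After multiplying by (x + 8): x^2 + 9x + 8
After multiplying by (x + 9): x^3 + 18x^2 + 89x + 72

x^3 + 18x^2 + 89x + 72


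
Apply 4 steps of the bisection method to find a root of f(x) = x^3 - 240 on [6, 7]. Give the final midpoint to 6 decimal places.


f(x) = x^3 - 240
f(6) = -24 < 0
f(7) = 103 > 0

Step 1: midpoint = (6.000000 + 7.000000)/2 = 6.500000
  f(6.500000) = 34.625000
  f(mid) > 0, so root is in [6.000000, 6.500000]

Step 2: midpoint = (6.000000 + 6.500000)/2 = 6.250000
  f(6.250000) = 4.140625
  f(mid) > 0, so root is in [6.000000, 6.250000]

Step 3: midpoint = (6.000000 + 6.250000)/2 = 6.125000
  f(6.125000) = -10.216797
  f(mid) < 0, so root is in [6.125000, 6.250000]

Step 4: midpoint = (6.125000 + 6.250000)/2 = 6.187500
  f(6.187500) = -3.110596
  f(mid) < 0, so root is in [6.187500, 6.250000]

midpoint = 6.187500


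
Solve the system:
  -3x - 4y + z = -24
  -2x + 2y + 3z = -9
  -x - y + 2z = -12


Using Cramer's rule. Expand each determinant along the first row.
D  = (-3)*[2*2 - 3*(-1)] - (-4)*[(-2)*2 - 3*(-1)] + 1*[(-2)*(-1) - 2*(-1)]
  = (-3)*(7) - (-4)*(-1) + 1*(4) = -21
Dx = (-24)*[2*2 - 3*(-1)] - (-4)*[(-9)*2 - 3*(-12)] + 1*[(-9)*(-1) - 2*(-12)]
  = (-24)*(7) - (-4)*(18) + 1*(33) = -63
Dy = (-3)*[(-9)*2 - 3*(-12)] - (-24)*[(-2)*2 - 3*(-1)] + 1*[(-2)*(-12) - (-9)*(-1)]
  = (-3)*(18) - (-24)*(-1) + 1*(15) = -63
Dz = (-3)*[2*(-12) - (-9)*(-1)] - (-4)*[(-2)*(-12) - (-9)*(-1)] + (-24)*[(-2)*(-1) - 2*(-1)]
  = (-3)*(-33) - (-4)*(15) + (-24)*(4) = 63
x = Dx/D = -63/-21 = 3, y = Dy/D = -63/-21 = 3, z = Dz/D = 63/-21 = -3
Check eq1: (-3)(3) + (-4)(3) + (1)(-3) = -24 = -24 ✓
Check eq2: (-2)(3) + (2)(3) + (3)(-3) = -9 = -9 ✓
Check eq3: (-1)(3) + (-1)(3) + (2)(-3) = -12 = -12 ✓

x = 3, y = 3, z = -3


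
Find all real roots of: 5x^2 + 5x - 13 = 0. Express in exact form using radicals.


Using the quadratic formula: x = (-b ± sqrt(b^2 - 4ac)) / (2a)
Here a = 5, b = 5, c = -13
Discriminant = b^2 - 4ac = 5^2 - 4(5)(-13) = 25 + 260 = 285
Since discriminant = 285 > 0, there are two real roots.
x = (-5 ± sqrt(285)) / 10
Numerically: x ≈ 1.1882 or x ≈ -2.1882

x = (-5 + sqrt(285)) / 10 or x = (-5 - sqrt(285)) / 10


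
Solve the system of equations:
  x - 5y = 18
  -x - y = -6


Using Cramer's rule:
Determinant D = (1)(-1) - (-1)(-5) = -1 - 5 = -6
Dx = (18)(-1) - (-6)(-5) = -18 - 30 = -48
Dy = (1)(-6) - (-1)(18) = -6 + 18 = 12
x = Dx/D = -48/-6 = 8
y = Dy/D = 12/-6 = -2

x = 8, y = -2


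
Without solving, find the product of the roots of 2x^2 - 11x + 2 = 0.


By Vieta's formulas for ax^2 + bx + c = 0:
  Sum of roots = -b/a
  Product of roots = c/a

Here a = 2, b = -11, c = 2
Sum = -(-11)/2 = 11/2
Product = 2/2 = 1

Product = 1


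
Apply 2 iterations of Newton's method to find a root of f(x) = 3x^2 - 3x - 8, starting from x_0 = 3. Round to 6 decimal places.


Newton's method: x_(n+1) = x_n - f(x_n)/f'(x_n)
f(x) = 3x^2 - 3x - 8
f'(x) = 6x - 3

Iteration 1:
  f(3.000000) = 10.000000
  f'(3.000000) = 15.000000
  x_1 = 3.000000 - (10.000000)/(15.000000) = 2.333333

Iteration 2:
  f(2.333333) = 1.333333
  f'(2.333333) = 11.000000
  x_2 = 2.333333 - (1.333333)/(11.000000) = 2.212121

x_2 = 2.212121


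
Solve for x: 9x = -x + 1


Starting with: 9x = -x + 1
Move all x terms to left: (9 + 1)x = 1 - 0
Simplify: 10x = 1
Divide both sides by 10: x = 1/10

x = 1/10


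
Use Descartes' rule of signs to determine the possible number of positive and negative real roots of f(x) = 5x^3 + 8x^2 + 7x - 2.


Descartes' rule of signs:

For positive roots, count sign changes in f(x) = 5x^3 + 8x^2 + 7x - 2:
Signs of coefficients: +, +, +, -
Number of sign changes: 1
Possible positive real roots: 1

For negative roots, examine f(-x) = -5x^3 + 8x^2 - 7x - 2:
Signs of coefficients: -, +, -, -
Number of sign changes: 2
Possible negative real roots: 2, 0

Positive roots: 1; Negative roots: 2 or 0


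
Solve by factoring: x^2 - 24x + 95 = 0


We need two numbers that multiply to 95 and add to -24.
Those numbers are -5 and -19 (since (-5) * (-19) = 95 and (-5) + (-19) = -24).
So x^2 - 24x + 95 = (x - 5)(x - 19) = 0
Setting each factor to zero: x = 5 or x = 19

x = 5, x = 19


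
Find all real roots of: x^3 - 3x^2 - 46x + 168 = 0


Let p(x) = x^3 - 3x^2 - 46x + 168. By the rational root theorem (leading coefficient 1), any rational root is an integer divisor of 168: try ±1, ±2, ... in turn.
Test x = 1: value = 120 ≠ 0.
Test x = -1: value = 210 ≠ 0.
Test x = 2: value = 72 ≠ 0.
Test x = -2: value = 240 ≠ 0.
Test x = 3: value = 30 ≠ 0.
Test x = -3: value = 252 ≠ 0.
Test x = 4: value = 0 ✓, so (x - 4) is a factor.
Synthetic division by (x - 4): bring down 1; 1(4) - 3 = 1; 1(4) - 46 = -42; (-42)(4) + 168 = 0 → quotient x^2 + x - 42, remainder 0.
Solve the quadratic x^2 + x - 42 = 0: discriminant = 1^2 - 4(1)(-42) = 1 + 168 = 169.
sqrt(169) = 13, so x = (-1 ± 13)/2: x = 6 or x = -7.

x = -7, x = 4, x = 6


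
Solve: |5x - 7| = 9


An absolute value equation |expr| = 9 gives two cases:
Case 1: 5x - 7 = 9
  5x = 16, so x = 16/5
Case 2: 5x - 7 = -9
  5x = -2, so x = -2/5

x = -2/5, x = 16/5


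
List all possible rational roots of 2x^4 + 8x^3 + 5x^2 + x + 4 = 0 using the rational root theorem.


Rational root theorem: possible roots are ±p/q where:
  p divides the constant term (4): p ∈ {1, 2, 4}
  q divides the leading coefficient (2): q ∈ {1, 2}

All possible rational roots: -4, -2, -1, -1/2, 1/2, 1, 2, 4

-4, -2, -1, -1/2, 1/2, 1, 2, 4


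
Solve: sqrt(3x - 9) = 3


Square both sides: 3x - 9 = 3^2 = 9
3x = 9 + 9 = 18
x = 6
Check: sqrt(3*6 - 9) = sqrt(9) = 3 ✓

x = 6


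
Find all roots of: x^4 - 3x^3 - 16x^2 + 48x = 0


The constant term is 0, so x = 0 is a root. Factor out x:
  x^3 - 3x^2 - 16x + 48 = 0
Let p(x) = x^3 - 3x^2 - 16x + 48. By the rational root theorem (leading coefficient 1), any rational root is an integer divisor of 48: try ±1, ±2, ... in turn.
Test x = 1: value = 30 ≠ 0.
Test x = -1: value = 60 ≠ 0.
Test x = 2: value = 12 ≠ 0.
Test x = -2: value = 60 ≠ 0.
Test x = 3: value = 0 ✓, so (x - 3) is a factor.
Synthetic division by (x - 3): bring down 1; 1(3) - 3 = 0; 0(3) - 16 = -16; (-16)(3) + 48 = 0 → quotient x^2 - 16, remainder 0.
Solve the quadratic x^2 - 16 = 0: discriminant = 0^2 - 4(1)(-16) = 0 + 64 = 64.
sqrt(64) = 8, so x = (0 ± 8)/2: x = 4 or x = -4.
Collecting all roots found:

x = -4, x = 0, x = 3, x = 4


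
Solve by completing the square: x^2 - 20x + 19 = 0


Start: x^2 - 20x + 19 = 0
Move constant: x^2 - 20x = -19
Half of -20 is -10, squared is 100
Add 100 to both sides: x^2 - 20x + 100 = 81
(x - 10)^2 = 81
x - 10 = ±9
x = 10 + 9 = 19 or x = 10 - 9 = 1

x = 1, x = 19


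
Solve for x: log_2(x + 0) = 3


Convert to exponential form: x + 0 = 2^3 = 8
x = 8 - 0 = 8
Check: log_2(8 + 0) = log_2(8) = log_2(8) = 3 ✓

x = 8


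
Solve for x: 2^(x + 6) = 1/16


Express both sides with the same base.
1/16 = 2^(-4)
Since the bases match, equate exponents: x + 6 = -4
So x = -4 - (6) = -10

x = -10


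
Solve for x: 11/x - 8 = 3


Subtract -8 from both sides: 11/x = 11
Multiply both sides by x: 11 = 11 * x
Divide by 11: x = 1

x = 1


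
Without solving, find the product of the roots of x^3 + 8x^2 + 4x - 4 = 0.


By Vieta's formulas for x^3 + bx^2 + cx + d = 0:
  r1 + r2 + r3 = -b/a = -8
  r1*r2 + r1*r3 + r2*r3 = c/a = 4
  r1*r2*r3 = -d/a = 4


Product = 4


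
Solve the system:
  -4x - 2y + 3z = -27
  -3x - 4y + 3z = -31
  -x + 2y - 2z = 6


Using Cramer's rule. Expand each determinant along the first row.
D  = (-4)*[(-4)*(-2) - 3*2] - (-2)*[(-3)*(-2) - 3*(-1)] + 3*[(-3)*2 - (-4)*(-1)]
  = (-4)*(2) - (-2)*(9) + 3*(-10) = -20
Dx = (-27)*[(-4)*(-2) - 3*2] - (-2)*[(-31)*(-2) - 3*6] + 3*[(-31)*2 - (-4)*6]
  = (-27)*(2) - (-2)*(44) + 3*(-38) = -80
Dy = (-4)*[(-31)*(-2) - 3*6] - (-27)*[(-3)*(-2) - 3*(-1)] + 3*[(-3)*6 - (-31)*(-1)]
  = (-4)*(44) - (-27)*(9) + 3*(-49) = -80
Dz = (-4)*[(-4)*6 - (-31)*2] - (-2)*[(-3)*6 - (-31)*(-1)] + (-27)*[(-3)*2 - (-4)*(-1)]
  = (-4)*(38) - (-2)*(-49) + (-27)*(-10) = 20
x = Dx/D = -80/-20 = 4, y = Dy/D = -80/-20 = 4, z = Dz/D = 20/-20 = -1
Check eq1: (-4)(4) + (-2)(4) + (3)(-1) = -27 = -27 ✓
Check eq2: (-3)(4) + (-4)(4) + (3)(-1) = -31 = -31 ✓
Check eq3: (-1)(4) + (2)(4) + (-2)(-1) = 6 = 6 ✓

x = 4, y = 4, z = -1


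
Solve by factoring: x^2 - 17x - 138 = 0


We need two numbers that multiply to -138 and add to -17.
Those numbers are -23 and 6 (since (-23) * 6 = -138 and (-23) + 6 = -17).
So x^2 - 17x - 138 = (x - 23)(x + 6) = 0
Setting each factor to zero: x = 23 or x = -6

x = -6, x = 23


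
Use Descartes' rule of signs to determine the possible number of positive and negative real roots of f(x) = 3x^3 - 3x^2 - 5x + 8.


Descartes' rule of signs:

For positive roots, count sign changes in f(x) = 3x^3 - 3x^2 - 5x + 8:
Signs of coefficients: +, -, -, +
Number of sign changes: 2
Possible positive real roots: 2, 0

For negative roots, examine f(-x) = -3x^3 - 3x^2 + 5x + 8:
Signs of coefficients: -, -, +, +
Number of sign changes: 1
Possible negative real roots: 1

Positive roots: 2 or 0; Negative roots: 1


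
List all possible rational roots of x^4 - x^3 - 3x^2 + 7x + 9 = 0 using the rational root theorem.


Rational root theorem: possible roots are ±p/q where:
  p divides the constant term (9): p ∈ {1, 3, 9}
  q divides the leading coefficient (1): q ∈ {1}

All possible rational roots: -9, -3, -1, 1, 3, 9

-9, -3, -1, 1, 3, 9


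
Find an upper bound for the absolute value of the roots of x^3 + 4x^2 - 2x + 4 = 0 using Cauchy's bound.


Cauchy's bound: all roots r satisfy |r| <= 1 + max(|a_i/a_n|) for i = 0,...,n-1
where a_n is the leading coefficient.

Coefficients: [1, 4, -2, 4]
Leading coefficient a_n = 1
Ratios |a_i/a_n|: 4, 2, 4
Maximum ratio: 4
Cauchy's bound: |r| <= 1 + 4 = 5

Upper bound = 5


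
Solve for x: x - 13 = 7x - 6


Starting with: x - 13 = 7x - 6
Move all x terms to left: (1 - 7)x = -6 + 13
Simplify: -6x = 7
Divide both sides by -6: x = -7/6

x = -7/6


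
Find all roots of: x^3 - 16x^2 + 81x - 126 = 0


Let p(x) = x^3 - 16x^2 + 81x - 126. By the rational root theorem (leading coefficient 1), any rational root is an integer divisor of 126: try ±1, ±2, ... in turn.
Test x = 1: value = -60 ≠ 0.
Test x = -1: value = -224 ≠ 0.
Test x = 2: value = -20 ≠ 0.
Test x = -2: value = -360 ≠ 0.
Test x = 3: value = 0 ✓, so (x - 3) is a factor.
Synthetic division by (x - 3): bring down 1; 1(3) - 16 = -13; (-13)(3) + 81 = 42; 42(3) - 126 = 0 → quotient x^2 - 13x + 42, remainder 0.
Solve the quadratic x^2 - 13x + 42 = 0: discriminant = (-13)^2 - 4(1)(42) = 169 - 168 = 1.
sqrt(1) = 1, so x = (13 ± 1)/2: x = 7 or x = 6.
Collecting all roots found:

x = 3, x = 6, x = 7


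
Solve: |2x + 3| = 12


An absolute value equation |expr| = 12 gives two cases:
Case 1: 2x + 3 = 12
  2x = 9, so x = 9/2
Case 2: 2x + 3 = -12
  2x = -15, so x = -15/2

x = -15/2, x = 9/2


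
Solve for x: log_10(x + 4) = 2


Convert to exponential form: x + 4 = 10^2 = 100
x = 100 - 4 = 96
Check: log_10(96 + 4) = log_10(100) = log_10(100) = 2 ✓

x = 96


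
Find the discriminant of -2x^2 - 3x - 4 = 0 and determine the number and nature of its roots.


For ax^2 + bx + c = 0, discriminant D = b^2 - 4ac
Here a = -2, b = -3, c = -4
D = (-3)^2 - 4(-2)(-4) = 9 - 32 = -23

D = -23 < 0
The equation has no real roots (2 complex conjugate roots).

Discriminant = -23, no real roots (2 complex conjugate roots)


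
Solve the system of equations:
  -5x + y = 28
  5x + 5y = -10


Using Cramer's rule:
Determinant D = (-5)(5) - (5)(1) = -25 - 5 = -30
Dx = (28)(5) - (-10)(1) = 140 + 10 = 150
Dy = (-5)(-10) - (5)(28) = 50 - 140 = -90
x = Dx/D = 150/-30 = -5
y = Dy/D = -90/-30 = 3

x = -5, y = 3


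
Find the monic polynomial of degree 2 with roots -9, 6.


A monic polynomial with roots -9, 6 is:
p(x) = (x + 9)(x - 6)
After multiplying by (x + 9): x + 9
After multiplying by (x - 6): x^2 + 3x - 54

x^2 + 3x - 54


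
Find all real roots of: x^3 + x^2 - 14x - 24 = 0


Let p(x) = x^3 + x^2 - 14x - 24. By the rational root theorem (leading coefficient 1), any rational root is an integer divisor of 24: try ±1, ±2, ... in turn.
Test x = 1: value = -36 ≠ 0.
Test x = -1: value = -10 ≠ 0.
Test x = 2: value = -40 ≠ 0.
Test x = -2: value = 0 ✓, so (x + 2) is a factor.
Synthetic division by (x + 2): bring down 1; 1(-2) + 1 = -1; (-1)(-2) - 14 = -12; (-12)(-2) - 24 = 0 → quotient x^2 - x - 12, remainder 0.
Solve the quadratic x^2 - x - 12 = 0: discriminant = (-1)^2 - 4(1)(-12) = 1 + 48 = 49.
sqrt(49) = 7, so x = (1 ± 7)/2: x = 4 or x = -3.

x = -3, x = -2, x = 4


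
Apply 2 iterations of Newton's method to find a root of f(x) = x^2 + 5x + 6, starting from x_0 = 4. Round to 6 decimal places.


Newton's method: x_(n+1) = x_n - f(x_n)/f'(x_n)
f(x) = x^2 + 5x + 6
f'(x) = 2x + 5

Iteration 1:
  f(4.000000) = 42.000000
  f'(4.000000) = 13.000000
  x_1 = 4.000000 - (42.000000)/(13.000000) = 0.769231

Iteration 2:
  f(0.769231) = 10.437870
  f'(0.769231) = 6.538462
  x_2 = 0.769231 - (10.437870)/(6.538462) = -0.827149

x_2 = -0.827149


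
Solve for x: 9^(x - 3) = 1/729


Express both sides with the same base.
1/729 = 9^(-3)
Since the bases match, equate exponents: x - 3 = -3
So x = -3 - (-3) = 0

x = 0


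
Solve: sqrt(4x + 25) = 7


Square both sides: 4x + 25 = 7^2 = 49
4x = 49 - 25 = 24
x = 6
Check: sqrt(4*6 + 25) = sqrt(49) = 7 ✓

x = 6


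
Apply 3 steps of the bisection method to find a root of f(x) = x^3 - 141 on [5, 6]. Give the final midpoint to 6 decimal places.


f(x) = x^3 - 141
f(5) = -16 < 0
f(6) = 75 > 0

Step 1: midpoint = (5.000000 + 6.000000)/2 = 5.500000
  f(5.500000) = 25.375000
  f(mid) > 0, so root is in [5.000000, 5.500000]

Step 2: midpoint = (5.000000 + 5.500000)/2 = 5.250000
  f(5.250000) = 3.703125
  f(mid) > 0, so root is in [5.000000, 5.250000]

Step 3: midpoint = (5.000000 + 5.250000)/2 = 5.125000
  f(5.125000) = -6.388672
  f(mid) < 0, so root is in [5.125000, 5.250000]

midpoint = 5.125000


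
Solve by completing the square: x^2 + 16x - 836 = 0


Start: x^2 + 16x - 836 = 0
Move constant: x^2 + 16x = 836
Half of 16 is 8, squared is 64
Add 64 to both sides: x^2 + 16x + 64 = 900
(x + 8)^2 = 900
x + 8 = ±30
x = -8 + 30 = 22 or x = -8 - 30 = -38

x = -38, x = 22


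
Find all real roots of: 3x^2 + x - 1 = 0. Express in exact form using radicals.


Using the quadratic formula: x = (-b ± sqrt(b^2 - 4ac)) / (2a)
Here a = 3, b = 1, c = -1
Discriminant = b^2 - 4ac = 1^2 - 4(3)(-1) = 1 + 12 = 13
Since discriminant = 13 > 0, there are two real roots.
x = (-1 ± sqrt(13)) / 6
Numerically: x ≈ 0.4343 or x ≈ -0.7676

x = (-1 + sqrt(13)) / 6 or x = (-1 - sqrt(13)) / 6


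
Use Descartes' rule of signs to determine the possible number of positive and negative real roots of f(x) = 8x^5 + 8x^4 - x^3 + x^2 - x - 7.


Descartes' rule of signs:

For positive roots, count sign changes in f(x) = 8x^5 + 8x^4 - x^3 + x^2 - x - 7:
Signs of coefficients: +, +, -, +, -, -
Number of sign changes: 3
Possible positive real roots: 3, 1

For negative roots, examine f(-x) = -8x^5 + 8x^4 + x^3 + x^2 + x - 7:
Signs of coefficients: -, +, +, +, +, -
Number of sign changes: 2
Possible negative real roots: 2, 0

Positive roots: 3 or 1; Negative roots: 2 or 0


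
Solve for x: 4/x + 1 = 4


Subtract 1 from both sides: 4/x = 3
Multiply both sides by x: 4 = 3 * x
Divide by 3: x = 4/3

x = 4/3


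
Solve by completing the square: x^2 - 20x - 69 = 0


Start: x^2 - 20x - 69 = 0
Move constant: x^2 - 20x = 69
Half of -20 is -10, squared is 100
Add 100 to both sides: x^2 - 20x + 100 = 169
(x - 10)^2 = 169
x - 10 = ±13
x = 10 + 13 = 23 or x = 10 - 13 = -3

x = -3, x = 23


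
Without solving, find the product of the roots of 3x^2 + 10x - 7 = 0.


By Vieta's formulas for ax^2 + bx + c = 0:
  Sum of roots = -b/a
  Product of roots = c/a

Here a = 3, b = 10, c = -7
Sum = -(10)/3 = -10/3
Product = -7/3 = -7/3

Product = -7/3


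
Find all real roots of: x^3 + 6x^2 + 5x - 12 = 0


Let p(x) = x^3 + 6x^2 + 5x - 12. By the rational root theorem (leading coefficient 1), any rational root is an integer divisor of 12: try ±1, ±2, ... in turn.
Test x = 1: value = 0 ✓, so (x - 1) is a factor.
Synthetic division by (x - 1): bring down 1; 1(1) + 6 = 7; 7(1) + 5 = 12; 12(1) - 12 = 0 → quotient x^2 + 7x + 12, remainder 0.
Solve the quadratic x^2 + 7x + 12 = 0: discriminant = 7^2 - 4(1)(12) = 49 - 48 = 1.
sqrt(1) = 1, so x = (-7 ± 1)/2: x = -3 or x = -4.

x = -4, x = -3, x = 1


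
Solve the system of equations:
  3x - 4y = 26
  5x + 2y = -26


Using Cramer's rule:
Determinant D = (3)(2) - (5)(-4) = 6 + 20 = 26
Dx = (26)(2) - (-26)(-4) = 52 - 104 = -52
Dy = (3)(-26) - (5)(26) = -78 - 130 = -208
x = Dx/D = -52/26 = -2
y = Dy/D = -208/26 = -8

x = -2, y = -8


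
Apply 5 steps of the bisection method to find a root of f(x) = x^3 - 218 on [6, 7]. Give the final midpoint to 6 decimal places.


f(x) = x^3 - 218
f(6) = -2 < 0
f(7) = 125 > 0

Step 1: midpoint = (6.000000 + 7.000000)/2 = 6.500000
  f(6.500000) = 56.625000
  f(mid) > 0, so root is in [6.000000, 6.500000]

Step 2: midpoint = (6.000000 + 6.500000)/2 = 6.250000
  f(6.250000) = 26.140625
  f(mid) > 0, so root is in [6.000000, 6.250000]

Step 3: midpoint = (6.000000 + 6.250000)/2 = 6.125000
  f(6.125000) = 11.783203
  f(mid) > 0, so root is in [6.000000, 6.125000]

Step 4: midpoint = (6.000000 + 6.125000)/2 = 6.062500
  f(6.062500) = 4.820557
  f(mid) > 0, so root is in [6.000000, 6.062500]

Step 5: midpoint = (6.000000 + 6.062500)/2 = 6.031250
  f(6.031250) = 1.392609
  f(mid) > 0, so root is in [6.000000, 6.031250]

midpoint = 6.031250


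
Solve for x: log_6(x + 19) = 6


Convert to exponential form: x + 19 = 6^6 = 46656
x = 46656 - 19 = 46637
Check: log_6(46637 + 19) = log_6(46656) = log_6(46656) = 6 ✓

x = 46637
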